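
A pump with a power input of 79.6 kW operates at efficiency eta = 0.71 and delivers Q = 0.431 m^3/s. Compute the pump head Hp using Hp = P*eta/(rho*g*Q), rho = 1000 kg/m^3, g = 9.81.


Pump head formula: Hp = P * eta / (rho * g * Q).
Numerator: P * eta = 79.6 * 1000 * 0.71 = 56516.0 W.
Denominator: rho * g * Q = 1000 * 9.81 * 0.431 = 4228.11.
Hp = 56516.0 / 4228.11 = 13.37 m.

13.37


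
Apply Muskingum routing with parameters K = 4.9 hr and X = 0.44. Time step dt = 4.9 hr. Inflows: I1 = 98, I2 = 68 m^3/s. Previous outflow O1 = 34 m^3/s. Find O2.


Muskingum coefficients:
denom = 2*K*(1-X) + dt = 2*4.9*(1-0.44) + 4.9 = 10.388.
C0 = (dt - 2*K*X)/denom = (4.9 - 2*4.9*0.44)/10.388 = 0.0566.
C1 = (dt + 2*K*X)/denom = (4.9 + 2*4.9*0.44)/10.388 = 0.8868.
C2 = (2*K*(1-X) - dt)/denom = 0.0566.
O2 = C0*I2 + C1*I1 + C2*O1
   = 0.0566*68 + 0.8868*98 + 0.0566*34
   = 92.68 m^3/s.

92.68


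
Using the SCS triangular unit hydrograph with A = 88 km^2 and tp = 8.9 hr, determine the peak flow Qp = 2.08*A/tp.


SCS formula: Qp = 2.08 * A / tp.
Qp = 2.08 * 88 / 8.9
   = 183.04 / 8.9
   = 20.57 m^3/s per cm.

20.57


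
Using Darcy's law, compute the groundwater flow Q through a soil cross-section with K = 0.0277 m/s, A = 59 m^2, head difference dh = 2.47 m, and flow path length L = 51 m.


Darcy's law: Q = K * A * i, where i = dh/L.
Hydraulic gradient i = 2.47 / 51 = 0.048431.
Q = 0.0277 * 59 * 0.048431
  = 0.0792 m^3/s.

0.0792


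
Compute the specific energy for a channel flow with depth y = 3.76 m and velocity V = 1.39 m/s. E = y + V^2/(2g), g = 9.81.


Specific energy E = y + V^2/(2g).
Velocity head = V^2/(2g) = 1.39^2 / (2*9.81) = 1.9321 / 19.62 = 0.0985 m.
E = 3.76 + 0.0985 = 3.8585 m.

3.8585


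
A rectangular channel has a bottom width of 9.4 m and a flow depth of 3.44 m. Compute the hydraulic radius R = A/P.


For a rectangular section:
Flow area A = b * y = 9.4 * 3.44 = 32.34 m^2.
Wetted perimeter P = b + 2y = 9.4 + 2*3.44 = 16.28 m.
Hydraulic radius R = A/P = 32.34 / 16.28 = 1.9862 m.

1.9862


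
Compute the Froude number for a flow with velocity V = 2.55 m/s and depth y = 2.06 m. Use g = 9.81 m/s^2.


The Froude number is defined as Fr = V / sqrt(g*y).
g*y = 9.81 * 2.06 = 20.2086.
sqrt(g*y) = sqrt(20.2086) = 4.4954.
Fr = 2.55 / 4.4954 = 0.5672.

0.5672


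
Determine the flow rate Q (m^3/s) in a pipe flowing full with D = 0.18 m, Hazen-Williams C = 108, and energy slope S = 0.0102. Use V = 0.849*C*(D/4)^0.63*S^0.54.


For a full circular pipe, R = D/4 = 0.18/4 = 0.045 m.
V = 0.849 * 108 * 0.045^0.63 * 0.0102^0.54
  = 0.849 * 108 * 0.14175 * 0.084071
  = 1.0927 m/s.
Pipe area A = pi*D^2/4 = pi*0.18^2/4 = 0.0254 m^2.
Q = A * V = 0.0254 * 1.0927 = 0.0278 m^3/s.

0.0278


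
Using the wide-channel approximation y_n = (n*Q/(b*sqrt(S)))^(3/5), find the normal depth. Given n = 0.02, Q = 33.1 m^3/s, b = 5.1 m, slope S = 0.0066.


We use the wide-channel approximation y_n = (n*Q/(b*sqrt(S)))^(3/5).
sqrt(S) = sqrt(0.0066) = 0.08124.
Numerator: n*Q = 0.02 * 33.1 = 0.662.
Denominator: b*sqrt(S) = 5.1 * 0.08124 = 0.414324.
arg = 1.5978.
y_n = 1.5978^(3/5) = 1.3247 m.

1.3247


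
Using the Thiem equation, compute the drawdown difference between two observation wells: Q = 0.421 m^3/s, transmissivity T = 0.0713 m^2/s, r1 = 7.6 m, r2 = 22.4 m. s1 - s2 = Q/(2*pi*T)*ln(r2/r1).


Thiem equation: s1 - s2 = Q/(2*pi*T) * ln(r2/r1).
ln(r2/r1) = ln(22.4/7.6) = 1.0809.
Q/(2*pi*T) = 0.421 / (2*pi*0.0713) = 0.421 / 0.448 = 0.9398.
s1 - s2 = 0.9398 * 1.0809 = 1.0158 m.

1.0158


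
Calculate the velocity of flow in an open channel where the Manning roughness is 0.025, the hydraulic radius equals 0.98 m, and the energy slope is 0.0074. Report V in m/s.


Manning's equation gives V = (1/n) * R^(2/3) * S^(1/2).
First, compute R^(2/3) = 0.98^(2/3) = 0.9866.
Next, S^(1/2) = 0.0074^(1/2) = 0.086023.
Then 1/n = 1/0.025 = 40.0.
V = 40.0 * 0.9866 * 0.086023 = 3.3949 m/s.

3.3949


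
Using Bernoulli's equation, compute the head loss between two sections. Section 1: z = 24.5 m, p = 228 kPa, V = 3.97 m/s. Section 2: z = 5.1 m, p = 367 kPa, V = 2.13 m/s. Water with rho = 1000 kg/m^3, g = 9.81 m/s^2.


Total head at each section: H = z + p/(rho*g) + V^2/(2g).
H1 = 24.5 + 228*1000/(1000*9.81) + 3.97^2/(2*9.81)
   = 24.5 + 23.242 + 0.8033
   = 48.545 m.
H2 = 5.1 + 367*1000/(1000*9.81) + 2.13^2/(2*9.81)
   = 5.1 + 37.411 + 0.2312
   = 42.742 m.
h_L = H1 - H2 = 48.545 - 42.742 = 5.803 m.

5.803


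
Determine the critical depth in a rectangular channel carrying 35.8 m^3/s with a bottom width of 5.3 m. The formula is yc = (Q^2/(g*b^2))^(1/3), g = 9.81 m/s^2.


Using yc = (Q^2 / (g * b^2))^(1/3):
Q^2 = 35.8^2 = 1281.64.
g * b^2 = 9.81 * 5.3^2 = 9.81 * 28.09 = 275.56.
Q^2 / (g*b^2) = 1281.64 / 275.56 = 4.651.
yc = 4.651^(1/3) = 1.6692 m.

1.6692


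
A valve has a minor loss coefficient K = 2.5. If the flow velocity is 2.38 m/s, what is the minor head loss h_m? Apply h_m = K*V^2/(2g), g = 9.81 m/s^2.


Minor loss formula: h_m = K * V^2/(2g).
V^2 = 2.38^2 = 5.6644.
V^2/(2g) = 5.6644 / 19.62 = 0.2887 m.
h_m = 2.5 * 0.2887 = 0.7218 m.

0.7218


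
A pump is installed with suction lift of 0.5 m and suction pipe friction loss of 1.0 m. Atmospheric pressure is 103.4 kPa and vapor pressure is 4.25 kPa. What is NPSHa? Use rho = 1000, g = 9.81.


NPSHa = p_atm/(rho*g) - z_s - hf_s - p_vap/(rho*g).
p_atm/(rho*g) = 103.4*1000 / (1000*9.81) = 10.54 m.
p_vap/(rho*g) = 4.25*1000 / (1000*9.81) = 0.433 m.
NPSHa = 10.54 - 0.5 - 1.0 - 0.433
      = 8.61 m.

8.61


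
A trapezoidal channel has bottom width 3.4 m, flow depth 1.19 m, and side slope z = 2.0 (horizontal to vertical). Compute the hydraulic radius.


For a trapezoidal section with side slope z:
A = (b + z*y)*y = (3.4 + 2.0*1.19)*1.19 = 6.878 m^2.
P = b + 2*y*sqrt(1 + z^2) = 3.4 + 2*1.19*sqrt(1 + 2.0^2) = 8.722 m.
R = A/P = 6.878 / 8.722 = 0.7886 m.

0.7886


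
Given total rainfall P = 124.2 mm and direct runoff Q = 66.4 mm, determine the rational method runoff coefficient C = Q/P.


The runoff coefficient C = runoff depth / rainfall depth.
C = 66.4 / 124.2
  = 0.5346.

0.5346


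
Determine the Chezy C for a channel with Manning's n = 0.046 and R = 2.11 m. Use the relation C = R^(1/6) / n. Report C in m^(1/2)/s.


The Chezy coefficient relates to Manning's n through C = R^(1/6) / n.
R^(1/6) = 2.11^(1/6) = 1.132523.
C = 1.132523 / 0.046 = 24.62 m^(1/2)/s.

24.62


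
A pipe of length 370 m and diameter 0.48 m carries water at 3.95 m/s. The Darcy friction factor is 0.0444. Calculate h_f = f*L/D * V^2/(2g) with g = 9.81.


Darcy-Weisbach equation: h_f = f * (L/D) * V^2/(2g).
f * L/D = 0.0444 * 370/0.48 = 34.225.
V^2/(2g) = 3.95^2 / (2*9.81) = 15.6025 / 19.62 = 0.7952 m.
h_f = 34.225 * 0.7952 = 27.217 m.

27.217


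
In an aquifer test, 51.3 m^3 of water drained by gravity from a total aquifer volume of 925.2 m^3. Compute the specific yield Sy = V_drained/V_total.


Specific yield Sy = Volume drained / Total volume.
Sy = 51.3 / 925.2
   = 0.0554.

0.0554


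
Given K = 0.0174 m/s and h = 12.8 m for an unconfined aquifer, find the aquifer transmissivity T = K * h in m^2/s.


Transmissivity is defined as T = K * h.
T = 0.0174 * 12.8
  = 0.2227 m^2/s.

0.2227


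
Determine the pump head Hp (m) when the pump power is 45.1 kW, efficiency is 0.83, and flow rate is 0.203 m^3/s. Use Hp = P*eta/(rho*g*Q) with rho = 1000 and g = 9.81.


Pump head formula: Hp = P * eta / (rho * g * Q).
Numerator: P * eta = 45.1 * 1000 * 0.83 = 37433.0 W.
Denominator: rho * g * Q = 1000 * 9.81 * 0.203 = 1991.43.
Hp = 37433.0 / 1991.43 = 18.8 m.

18.8


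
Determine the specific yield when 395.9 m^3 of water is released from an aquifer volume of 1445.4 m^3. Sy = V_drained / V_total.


Specific yield Sy = Volume drained / Total volume.
Sy = 395.9 / 1445.4
   = 0.2739.

0.2739


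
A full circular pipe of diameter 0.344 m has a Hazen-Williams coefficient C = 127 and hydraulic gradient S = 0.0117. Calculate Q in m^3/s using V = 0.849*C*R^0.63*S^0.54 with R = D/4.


For a full circular pipe, R = D/4 = 0.344/4 = 0.086 m.
V = 0.849 * 127 * 0.086^0.63 * 0.0117^0.54
  = 0.849 * 127 * 0.213174 * 0.090536
  = 2.081 m/s.
Pipe area A = pi*D^2/4 = pi*0.344^2/4 = 0.0929 m^2.
Q = A * V = 0.0929 * 2.081 = 0.1934 m^3/s.

0.1934


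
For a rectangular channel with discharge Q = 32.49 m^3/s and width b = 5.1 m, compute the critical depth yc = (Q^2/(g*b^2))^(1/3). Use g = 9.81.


Using yc = (Q^2 / (g * b^2))^(1/3):
Q^2 = 32.49^2 = 1055.6.
g * b^2 = 9.81 * 5.1^2 = 9.81 * 26.01 = 255.16.
Q^2 / (g*b^2) = 1055.6 / 255.16 = 4.137.
yc = 4.137^(1/3) = 1.6053 m.

1.6053


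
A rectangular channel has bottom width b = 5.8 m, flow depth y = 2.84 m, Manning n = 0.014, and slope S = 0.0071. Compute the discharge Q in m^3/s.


For a rectangular channel, the cross-sectional area A = b * y = 5.8 * 2.84 = 16.47 m^2.
The wetted perimeter P = b + 2y = 5.8 + 2*2.84 = 11.48 m.
Hydraulic radius R = A/P = 16.47/11.48 = 1.4348 m.
Velocity V = (1/n)*R^(2/3)*S^(1/2) = (1/0.014)*1.4348^(2/3)*0.0071^(1/2) = 7.6566 m/s.
Discharge Q = A * V = 16.47 * 7.6566 = 126.12 m^3/s.

126.12


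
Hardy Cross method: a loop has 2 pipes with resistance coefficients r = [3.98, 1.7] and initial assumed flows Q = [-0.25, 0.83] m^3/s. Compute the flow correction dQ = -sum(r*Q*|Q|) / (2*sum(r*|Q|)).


Numerator terms (r*Q*|Q|): 3.98*-0.25*|-0.25| = -0.2487; 1.7*0.83*|0.83| = 1.1711.
Sum of numerator = 0.9224.
Denominator terms (r*|Q|): 3.98*|-0.25| = 0.995; 1.7*|0.83| = 1.411.
2 * sum of denominator = 2 * 2.406 = 4.812.
dQ = -0.9224 / 4.812 = -0.1917 m^3/s.

-0.1917


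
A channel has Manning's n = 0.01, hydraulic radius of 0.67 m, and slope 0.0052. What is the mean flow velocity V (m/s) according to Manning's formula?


Manning's equation gives V = (1/n) * R^(2/3) * S^(1/2).
First, compute R^(2/3) = 0.67^(2/3) = 0.7657.
Next, S^(1/2) = 0.0052^(1/2) = 0.072111.
Then 1/n = 1/0.01 = 100.0.
V = 100.0 * 0.7657 * 0.072111 = 5.5214 m/s.

5.5214


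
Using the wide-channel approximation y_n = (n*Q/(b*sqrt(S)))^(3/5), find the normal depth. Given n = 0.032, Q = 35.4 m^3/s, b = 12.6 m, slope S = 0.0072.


We use the wide-channel approximation y_n = (n*Q/(b*sqrt(S)))^(3/5).
sqrt(S) = sqrt(0.0072) = 0.084853.
Numerator: n*Q = 0.032 * 35.4 = 1.1328.
Denominator: b*sqrt(S) = 12.6 * 0.084853 = 1.069148.
arg = 1.0595.
y_n = 1.0595^(3/5) = 1.0353 m.

1.0353


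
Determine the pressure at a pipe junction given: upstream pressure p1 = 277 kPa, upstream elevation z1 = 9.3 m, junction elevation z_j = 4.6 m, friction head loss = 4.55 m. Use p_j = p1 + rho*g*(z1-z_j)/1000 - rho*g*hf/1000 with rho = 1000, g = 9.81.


Junction pressure: p_j = p1 + rho*g*(z1 - z_j)/1000 - rho*g*hf/1000.
Elevation term = 1000*9.81*(9.3 - 4.6)/1000 = 46.107 kPa.
Friction term = 1000*9.81*4.55/1000 = 44.636 kPa.
p_j = 277 + 46.107 - 44.636 = 278.47 kPa.

278.47


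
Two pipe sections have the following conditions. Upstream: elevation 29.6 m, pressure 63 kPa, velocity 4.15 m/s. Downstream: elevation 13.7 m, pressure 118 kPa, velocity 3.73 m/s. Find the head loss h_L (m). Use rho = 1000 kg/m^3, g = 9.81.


Total head at each section: H = z + p/(rho*g) + V^2/(2g).
H1 = 29.6 + 63*1000/(1000*9.81) + 4.15^2/(2*9.81)
   = 29.6 + 6.422 + 0.8778
   = 36.9 m.
H2 = 13.7 + 118*1000/(1000*9.81) + 3.73^2/(2*9.81)
   = 13.7 + 12.029 + 0.7091
   = 26.438 m.
h_L = H1 - H2 = 36.9 - 26.438 = 10.462 m.

10.462


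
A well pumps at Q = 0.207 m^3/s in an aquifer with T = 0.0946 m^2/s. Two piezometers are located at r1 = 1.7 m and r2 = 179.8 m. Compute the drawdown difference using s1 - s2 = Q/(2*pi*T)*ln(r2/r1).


Thiem equation: s1 - s2 = Q/(2*pi*T) * ln(r2/r1).
ln(r2/r1) = ln(179.8/1.7) = 4.6612.
Q/(2*pi*T) = 0.207 / (2*pi*0.0946) = 0.207 / 0.5944 = 0.3483.
s1 - s2 = 0.3483 * 4.6612 = 1.6233 m.

1.6233


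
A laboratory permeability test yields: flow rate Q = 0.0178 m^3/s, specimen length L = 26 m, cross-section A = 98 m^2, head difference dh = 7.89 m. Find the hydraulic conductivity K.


From K = Q*L / (A*dh):
Numerator: Q*L = 0.0178 * 26 = 0.4628.
Denominator: A*dh = 98 * 7.89 = 773.22.
K = 0.4628 / 773.22 = 0.000599 m/s.

0.000599


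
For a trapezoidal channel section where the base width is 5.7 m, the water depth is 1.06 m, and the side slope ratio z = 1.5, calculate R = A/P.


For a trapezoidal section with side slope z:
A = (b + z*y)*y = (5.7 + 1.5*1.06)*1.06 = 7.727 m^2.
P = b + 2*y*sqrt(1 + z^2) = 5.7 + 2*1.06*sqrt(1 + 1.5^2) = 9.522 m.
R = A/P = 7.727 / 9.522 = 0.8115 m.

0.8115


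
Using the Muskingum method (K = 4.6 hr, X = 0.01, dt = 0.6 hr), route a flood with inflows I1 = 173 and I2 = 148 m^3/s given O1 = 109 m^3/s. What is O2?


Muskingum coefficients:
denom = 2*K*(1-X) + dt = 2*4.6*(1-0.01) + 0.6 = 9.708.
C0 = (dt - 2*K*X)/denom = (0.6 - 2*4.6*0.01)/9.708 = 0.0523.
C1 = (dt + 2*K*X)/denom = (0.6 + 2*4.6*0.01)/9.708 = 0.0713.
C2 = (2*K*(1-X) - dt)/denom = 0.8764.
O2 = C0*I2 + C1*I1 + C2*O1
   = 0.0523*148 + 0.0713*173 + 0.8764*109
   = 115.6 m^3/s.

115.6


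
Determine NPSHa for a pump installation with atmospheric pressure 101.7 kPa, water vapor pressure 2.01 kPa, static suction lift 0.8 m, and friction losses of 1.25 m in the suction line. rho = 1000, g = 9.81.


NPSHa = p_atm/(rho*g) - z_s - hf_s - p_vap/(rho*g).
p_atm/(rho*g) = 101.7*1000 / (1000*9.81) = 10.367 m.
p_vap/(rho*g) = 2.01*1000 / (1000*9.81) = 0.205 m.
NPSHa = 10.367 - 0.8 - 1.25 - 0.205
      = 8.11 m.

8.11


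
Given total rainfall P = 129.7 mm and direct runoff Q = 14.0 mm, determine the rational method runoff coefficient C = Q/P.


The runoff coefficient C = runoff depth / rainfall depth.
C = 14.0 / 129.7
  = 0.1079.

0.1079


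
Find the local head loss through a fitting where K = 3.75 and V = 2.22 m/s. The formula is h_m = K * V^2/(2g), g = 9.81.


Minor loss formula: h_m = K * V^2/(2g).
V^2 = 2.22^2 = 4.9284.
V^2/(2g) = 4.9284 / 19.62 = 0.2512 m.
h_m = 3.75 * 0.2512 = 0.942 m.

0.942


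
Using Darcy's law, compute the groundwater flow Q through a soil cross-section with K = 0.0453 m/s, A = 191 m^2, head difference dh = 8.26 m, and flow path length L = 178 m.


Darcy's law: Q = K * A * i, where i = dh/L.
Hydraulic gradient i = 8.26 / 178 = 0.046404.
Q = 0.0453 * 191 * 0.046404
  = 0.4015 m^3/s.

0.4015


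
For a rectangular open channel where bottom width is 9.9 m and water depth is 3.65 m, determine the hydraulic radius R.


For a rectangular section:
Flow area A = b * y = 9.9 * 3.65 = 36.13 m^2.
Wetted perimeter P = b + 2y = 9.9 + 2*3.65 = 17.2 m.
Hydraulic radius R = A/P = 36.13 / 17.2 = 2.1009 m.

2.1009


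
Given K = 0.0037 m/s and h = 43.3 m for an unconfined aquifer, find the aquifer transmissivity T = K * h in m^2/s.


Transmissivity is defined as T = K * h.
T = 0.0037 * 43.3
  = 0.1602 m^2/s.

0.1602


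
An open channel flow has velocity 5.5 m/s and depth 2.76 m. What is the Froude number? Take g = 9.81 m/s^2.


The Froude number is defined as Fr = V / sqrt(g*y).
g*y = 9.81 * 2.76 = 27.0756.
sqrt(g*y) = sqrt(27.0756) = 5.2034.
Fr = 5.5 / 5.2034 = 1.057.

1.057


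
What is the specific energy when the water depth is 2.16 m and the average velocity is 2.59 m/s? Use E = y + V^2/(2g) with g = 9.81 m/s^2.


Specific energy E = y + V^2/(2g).
Velocity head = V^2/(2g) = 2.59^2 / (2*9.81) = 6.7081 / 19.62 = 0.3419 m.
E = 2.16 + 0.3419 = 2.5019 m.

2.5019


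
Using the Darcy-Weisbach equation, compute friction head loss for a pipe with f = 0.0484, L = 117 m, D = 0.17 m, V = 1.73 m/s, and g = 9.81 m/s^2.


Darcy-Weisbach equation: h_f = f * (L/D) * V^2/(2g).
f * L/D = 0.0484 * 117/0.17 = 33.3106.
V^2/(2g) = 1.73^2 / (2*9.81) = 2.9929 / 19.62 = 0.1525 m.
h_f = 33.3106 * 0.1525 = 5.081 m.

5.081


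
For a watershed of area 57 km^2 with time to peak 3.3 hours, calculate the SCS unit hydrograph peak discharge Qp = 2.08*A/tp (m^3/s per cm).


SCS formula: Qp = 2.08 * A / tp.
Qp = 2.08 * 57 / 3.3
   = 118.56 / 3.3
   = 35.93 m^3/s per cm.

35.93


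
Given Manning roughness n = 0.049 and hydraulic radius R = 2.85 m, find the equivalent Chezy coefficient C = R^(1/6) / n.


The Chezy coefficient relates to Manning's n through C = R^(1/6) / n.
R^(1/6) = 2.85^(1/6) = 1.190714.
C = 1.190714 / 0.049 = 24.3 m^(1/2)/s.

24.3


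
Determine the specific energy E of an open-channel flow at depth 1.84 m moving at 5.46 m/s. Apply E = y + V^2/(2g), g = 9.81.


Specific energy E = y + V^2/(2g).
Velocity head = V^2/(2g) = 5.46^2 / (2*9.81) = 29.8116 / 19.62 = 1.5194 m.
E = 1.84 + 1.5194 = 3.3594 m.

3.3594


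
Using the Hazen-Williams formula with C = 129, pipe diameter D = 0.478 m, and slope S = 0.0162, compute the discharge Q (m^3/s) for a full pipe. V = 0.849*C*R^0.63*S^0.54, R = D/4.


For a full circular pipe, R = D/4 = 0.478/4 = 0.1195 m.
V = 0.849 * 129 * 0.1195^0.63 * 0.0162^0.54
  = 0.849 * 129 * 0.262266 * 0.107929
  = 3.1001 m/s.
Pipe area A = pi*D^2/4 = pi*0.478^2/4 = 0.1795 m^2.
Q = A * V = 0.1795 * 3.1001 = 0.5563 m^3/s.

0.5563


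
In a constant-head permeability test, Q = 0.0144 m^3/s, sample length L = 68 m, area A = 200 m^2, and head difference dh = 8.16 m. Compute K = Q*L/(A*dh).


From K = Q*L / (A*dh):
Numerator: Q*L = 0.0144 * 68 = 0.9792.
Denominator: A*dh = 200 * 8.16 = 1632.0.
K = 0.9792 / 1632.0 = 0.0006 m/s.

0.0006


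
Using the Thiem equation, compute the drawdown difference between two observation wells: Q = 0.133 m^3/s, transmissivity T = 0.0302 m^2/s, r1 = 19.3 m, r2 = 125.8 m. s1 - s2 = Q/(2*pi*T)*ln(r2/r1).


Thiem equation: s1 - s2 = Q/(2*pi*T) * ln(r2/r1).
ln(r2/r1) = ln(125.8/19.3) = 1.8746.
Q/(2*pi*T) = 0.133 / (2*pi*0.0302) = 0.133 / 0.1898 = 0.7009.
s1 - s2 = 0.7009 * 1.8746 = 1.3139 m.

1.3139


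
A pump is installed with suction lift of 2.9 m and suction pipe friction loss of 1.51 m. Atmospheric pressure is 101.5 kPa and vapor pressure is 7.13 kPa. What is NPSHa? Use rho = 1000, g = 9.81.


NPSHa = p_atm/(rho*g) - z_s - hf_s - p_vap/(rho*g).
p_atm/(rho*g) = 101.5*1000 / (1000*9.81) = 10.347 m.
p_vap/(rho*g) = 7.13*1000 / (1000*9.81) = 0.727 m.
NPSHa = 10.347 - 2.9 - 1.51 - 0.727
      = 5.21 m.

5.21


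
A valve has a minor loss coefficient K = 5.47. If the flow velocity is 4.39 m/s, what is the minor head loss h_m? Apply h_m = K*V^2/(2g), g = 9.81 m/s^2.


Minor loss formula: h_m = K * V^2/(2g).
V^2 = 4.39^2 = 19.2721.
V^2/(2g) = 19.2721 / 19.62 = 0.9823 m.
h_m = 5.47 * 0.9823 = 5.373 m.

5.373


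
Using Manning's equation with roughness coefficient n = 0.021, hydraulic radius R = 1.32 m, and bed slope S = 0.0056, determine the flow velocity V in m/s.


Manning's equation gives V = (1/n) * R^(2/3) * S^(1/2).
First, compute R^(2/3) = 1.32^(2/3) = 1.2033.
Next, S^(1/2) = 0.0056^(1/2) = 0.074833.
Then 1/n = 1/0.021 = 47.62.
V = 47.62 * 1.2033 * 0.074833 = 4.288 m/s.

4.288


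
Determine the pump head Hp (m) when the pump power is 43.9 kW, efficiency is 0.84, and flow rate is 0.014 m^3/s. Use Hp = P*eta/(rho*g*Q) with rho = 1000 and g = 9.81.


Pump head formula: Hp = P * eta / (rho * g * Q).
Numerator: P * eta = 43.9 * 1000 * 0.84 = 36876.0 W.
Denominator: rho * g * Q = 1000 * 9.81 * 0.014 = 137.34.
Hp = 36876.0 / 137.34 = 268.5 m.

268.5


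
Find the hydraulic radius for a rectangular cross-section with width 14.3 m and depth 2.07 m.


For a rectangular section:
Flow area A = b * y = 14.3 * 2.07 = 29.6 m^2.
Wetted perimeter P = b + 2y = 14.3 + 2*2.07 = 18.44 m.
Hydraulic radius R = A/P = 29.6 / 18.44 = 1.6053 m.

1.6053


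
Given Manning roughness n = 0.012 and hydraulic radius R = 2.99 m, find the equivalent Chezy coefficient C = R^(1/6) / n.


The Chezy coefficient relates to Manning's n through C = R^(1/6) / n.
R^(1/6) = 2.99^(1/6) = 1.200269.
C = 1.200269 / 0.012 = 100.02 m^(1/2)/s.

100.02


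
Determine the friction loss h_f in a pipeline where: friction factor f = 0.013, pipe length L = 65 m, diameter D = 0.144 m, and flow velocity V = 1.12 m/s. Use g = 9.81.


Darcy-Weisbach equation: h_f = f * (L/D) * V^2/(2g).
f * L/D = 0.013 * 65/0.144 = 5.8681.
V^2/(2g) = 1.12^2 / (2*9.81) = 1.2544 / 19.62 = 0.0639 m.
h_f = 5.8681 * 0.0639 = 0.375 m.

0.375


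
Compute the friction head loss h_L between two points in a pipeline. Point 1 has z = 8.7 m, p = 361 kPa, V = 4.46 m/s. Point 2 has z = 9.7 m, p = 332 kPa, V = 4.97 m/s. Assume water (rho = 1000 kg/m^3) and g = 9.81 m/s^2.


Total head at each section: H = z + p/(rho*g) + V^2/(2g).
H1 = 8.7 + 361*1000/(1000*9.81) + 4.46^2/(2*9.81)
   = 8.7 + 36.799 + 1.0138
   = 46.513 m.
H2 = 9.7 + 332*1000/(1000*9.81) + 4.97^2/(2*9.81)
   = 9.7 + 33.843 + 1.259
   = 44.802 m.
h_L = H1 - H2 = 46.513 - 44.802 = 1.711 m.

1.711


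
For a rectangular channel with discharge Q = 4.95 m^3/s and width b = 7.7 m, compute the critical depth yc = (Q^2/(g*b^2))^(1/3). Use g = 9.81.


Using yc = (Q^2 / (g * b^2))^(1/3):
Q^2 = 4.95^2 = 24.5.
g * b^2 = 9.81 * 7.7^2 = 9.81 * 59.29 = 581.63.
Q^2 / (g*b^2) = 24.5 / 581.63 = 0.0421.
yc = 0.0421^(1/3) = 0.348 m.

0.348


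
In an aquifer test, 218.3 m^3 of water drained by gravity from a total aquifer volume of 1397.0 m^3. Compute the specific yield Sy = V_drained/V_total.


Specific yield Sy = Volume drained / Total volume.
Sy = 218.3 / 1397.0
   = 0.1563.

0.1563


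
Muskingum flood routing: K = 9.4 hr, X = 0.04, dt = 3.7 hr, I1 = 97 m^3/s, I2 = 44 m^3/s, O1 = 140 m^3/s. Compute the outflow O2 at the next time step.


Muskingum coefficients:
denom = 2*K*(1-X) + dt = 2*9.4*(1-0.04) + 3.7 = 21.748.
C0 = (dt - 2*K*X)/denom = (3.7 - 2*9.4*0.04)/21.748 = 0.1356.
C1 = (dt + 2*K*X)/denom = (3.7 + 2*9.4*0.04)/21.748 = 0.2047.
C2 = (2*K*(1-X) - dt)/denom = 0.6597.
O2 = C0*I2 + C1*I1 + C2*O1
   = 0.1356*44 + 0.2047*97 + 0.6597*140
   = 118.18 m^3/s.

118.18


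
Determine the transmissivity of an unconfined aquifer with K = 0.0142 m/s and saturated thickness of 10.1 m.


Transmissivity is defined as T = K * h.
T = 0.0142 * 10.1
  = 0.1434 m^2/s.

0.1434


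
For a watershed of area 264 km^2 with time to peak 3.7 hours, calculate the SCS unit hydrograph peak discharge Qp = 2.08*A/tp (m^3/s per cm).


SCS formula: Qp = 2.08 * A / tp.
Qp = 2.08 * 264 / 3.7
   = 549.12 / 3.7
   = 148.41 m^3/s per cm.

148.41


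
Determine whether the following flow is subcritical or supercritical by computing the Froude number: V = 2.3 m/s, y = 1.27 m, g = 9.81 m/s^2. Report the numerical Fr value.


The Froude number is defined as Fr = V / sqrt(g*y).
g*y = 9.81 * 1.27 = 12.4587.
sqrt(g*y) = sqrt(12.4587) = 3.5297.
Fr = 2.3 / 3.5297 = 0.6516.
Since Fr < 1, the flow is subcritical.

0.6516


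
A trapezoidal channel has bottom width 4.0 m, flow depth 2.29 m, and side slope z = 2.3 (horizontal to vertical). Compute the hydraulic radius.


For a trapezoidal section with side slope z:
A = (b + z*y)*y = (4.0 + 2.3*2.29)*2.29 = 21.221 m^2.
P = b + 2*y*sqrt(1 + z^2) = 4.0 + 2*2.29*sqrt(1 + 2.3^2) = 15.487 m.
R = A/P = 21.221 / 15.487 = 1.3703 m.

1.3703


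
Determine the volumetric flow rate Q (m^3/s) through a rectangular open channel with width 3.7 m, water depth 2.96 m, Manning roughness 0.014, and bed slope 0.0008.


For a rectangular channel, the cross-sectional area A = b * y = 3.7 * 2.96 = 10.95 m^2.
The wetted perimeter P = b + 2y = 3.7 + 2*2.96 = 9.62 m.
Hydraulic radius R = A/P = 10.95/9.62 = 1.1385 m.
Velocity V = (1/n)*R^(2/3)*S^(1/2) = (1/0.014)*1.1385^(2/3)*0.0008^(1/2) = 2.2027 m/s.
Discharge Q = A * V = 10.95 * 2.2027 = 24.124 m^3/s.

24.124


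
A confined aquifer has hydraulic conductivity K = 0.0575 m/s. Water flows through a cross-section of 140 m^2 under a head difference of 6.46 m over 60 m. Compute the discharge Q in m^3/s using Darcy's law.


Darcy's law: Q = K * A * i, where i = dh/L.
Hydraulic gradient i = 6.46 / 60 = 0.107667.
Q = 0.0575 * 140 * 0.107667
  = 0.8667 m^3/s.

0.8667


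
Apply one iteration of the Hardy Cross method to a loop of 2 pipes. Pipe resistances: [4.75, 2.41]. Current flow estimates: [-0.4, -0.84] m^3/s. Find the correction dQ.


Numerator terms (r*Q*|Q|): 4.75*-0.4*|-0.4| = -0.76; 2.41*-0.84*|-0.84| = -1.7005.
Sum of numerator = -2.4605.
Denominator terms (r*|Q|): 4.75*|-0.4| = 1.9; 2.41*|-0.84| = 2.0244.
2 * sum of denominator = 2 * 3.9244 = 7.8488.
dQ = --2.4605 / 7.8488 = 0.3135 m^3/s.

0.3135


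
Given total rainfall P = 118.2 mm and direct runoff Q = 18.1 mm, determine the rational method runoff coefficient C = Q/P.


The runoff coefficient C = runoff depth / rainfall depth.
C = 18.1 / 118.2
  = 0.1531.

0.1531


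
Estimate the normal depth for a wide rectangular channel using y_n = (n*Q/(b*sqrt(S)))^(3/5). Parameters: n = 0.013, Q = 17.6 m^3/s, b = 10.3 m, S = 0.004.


We use the wide-channel approximation y_n = (n*Q/(b*sqrt(S)))^(3/5).
sqrt(S) = sqrt(0.004) = 0.063246.
Numerator: n*Q = 0.013 * 17.6 = 0.2288.
Denominator: b*sqrt(S) = 10.3 * 0.063246 = 0.651434.
arg = 0.3512.
y_n = 0.3512^(3/5) = 0.5338 m.

0.5338


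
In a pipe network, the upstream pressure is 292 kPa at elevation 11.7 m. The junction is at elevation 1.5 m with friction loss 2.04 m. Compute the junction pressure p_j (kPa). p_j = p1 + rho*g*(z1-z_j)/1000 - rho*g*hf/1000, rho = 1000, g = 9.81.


Junction pressure: p_j = p1 + rho*g*(z1 - z_j)/1000 - rho*g*hf/1000.
Elevation term = 1000*9.81*(11.7 - 1.5)/1000 = 100.062 kPa.
Friction term = 1000*9.81*2.04/1000 = 20.012 kPa.
p_j = 292 + 100.062 - 20.012 = 372.05 kPa.

372.05


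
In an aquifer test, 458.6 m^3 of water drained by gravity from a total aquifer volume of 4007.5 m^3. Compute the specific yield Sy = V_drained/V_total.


Specific yield Sy = Volume drained / Total volume.
Sy = 458.6 / 4007.5
   = 0.1144.

0.1144


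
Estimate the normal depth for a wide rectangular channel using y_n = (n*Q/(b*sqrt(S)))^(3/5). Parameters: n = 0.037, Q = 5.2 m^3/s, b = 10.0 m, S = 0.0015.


We use the wide-channel approximation y_n = (n*Q/(b*sqrt(S)))^(3/5).
sqrt(S) = sqrt(0.0015) = 0.03873.
Numerator: n*Q = 0.037 * 5.2 = 0.1924.
Denominator: b*sqrt(S) = 10.0 * 0.03873 = 0.3873.
arg = 0.4968.
y_n = 0.4968^(3/5) = 0.6572 m.

0.6572


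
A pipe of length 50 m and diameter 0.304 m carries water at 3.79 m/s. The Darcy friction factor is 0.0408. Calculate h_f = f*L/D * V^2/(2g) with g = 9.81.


Darcy-Weisbach equation: h_f = f * (L/D) * V^2/(2g).
f * L/D = 0.0408 * 50/0.304 = 6.7105.
V^2/(2g) = 3.79^2 / (2*9.81) = 14.3641 / 19.62 = 0.7321 m.
h_f = 6.7105 * 0.7321 = 4.913 m.

4.913


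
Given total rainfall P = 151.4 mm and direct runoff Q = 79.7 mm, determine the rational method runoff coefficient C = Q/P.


The runoff coefficient C = runoff depth / rainfall depth.
C = 79.7 / 151.4
  = 0.5264.

0.5264


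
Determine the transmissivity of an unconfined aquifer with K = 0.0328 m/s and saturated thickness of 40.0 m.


Transmissivity is defined as T = K * h.
T = 0.0328 * 40.0
  = 1.312 m^2/s.

1.312


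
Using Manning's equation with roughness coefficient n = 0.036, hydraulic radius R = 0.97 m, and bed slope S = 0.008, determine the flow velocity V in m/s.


Manning's equation gives V = (1/n) * R^(2/3) * S^(1/2).
First, compute R^(2/3) = 0.97^(2/3) = 0.9799.
Next, S^(1/2) = 0.008^(1/2) = 0.089443.
Then 1/n = 1/0.036 = 27.78.
V = 27.78 * 0.9799 * 0.089443 = 2.4346 m/s.

2.4346


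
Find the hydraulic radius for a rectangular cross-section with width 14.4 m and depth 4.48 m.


For a rectangular section:
Flow area A = b * y = 14.4 * 4.48 = 64.51 m^2.
Wetted perimeter P = b + 2y = 14.4 + 2*4.48 = 23.36 m.
Hydraulic radius R = A/P = 64.51 / 23.36 = 2.7616 m.

2.7616


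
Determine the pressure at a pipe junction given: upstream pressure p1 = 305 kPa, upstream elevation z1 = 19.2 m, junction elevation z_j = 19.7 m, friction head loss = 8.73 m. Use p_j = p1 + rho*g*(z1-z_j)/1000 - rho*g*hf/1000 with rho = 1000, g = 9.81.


Junction pressure: p_j = p1 + rho*g*(z1 - z_j)/1000 - rho*g*hf/1000.
Elevation term = 1000*9.81*(19.2 - 19.7)/1000 = -4.905 kPa.
Friction term = 1000*9.81*8.73/1000 = 85.641 kPa.
p_j = 305 + -4.905 - 85.641 = 214.45 kPa.

214.45


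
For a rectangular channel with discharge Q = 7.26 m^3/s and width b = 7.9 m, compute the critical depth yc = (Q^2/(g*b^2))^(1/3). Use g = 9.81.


Using yc = (Q^2 / (g * b^2))^(1/3):
Q^2 = 7.26^2 = 52.71.
g * b^2 = 9.81 * 7.9^2 = 9.81 * 62.41 = 612.24.
Q^2 / (g*b^2) = 52.71 / 612.24 = 0.0861.
yc = 0.0861^(1/3) = 0.4416 m.

0.4416


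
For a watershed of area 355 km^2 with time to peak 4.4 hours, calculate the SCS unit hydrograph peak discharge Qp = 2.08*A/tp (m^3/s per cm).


SCS formula: Qp = 2.08 * A / tp.
Qp = 2.08 * 355 / 4.4
   = 738.4 / 4.4
   = 167.82 m^3/s per cm.

167.82


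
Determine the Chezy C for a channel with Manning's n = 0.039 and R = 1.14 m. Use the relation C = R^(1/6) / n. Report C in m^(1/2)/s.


The Chezy coefficient relates to Manning's n through C = R^(1/6) / n.
R^(1/6) = 1.14^(1/6) = 1.022078.
C = 1.022078 / 0.039 = 26.21 m^(1/2)/s.

26.21


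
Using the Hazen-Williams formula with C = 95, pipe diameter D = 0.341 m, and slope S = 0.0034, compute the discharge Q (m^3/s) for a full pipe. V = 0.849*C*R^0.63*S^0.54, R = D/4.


For a full circular pipe, R = D/4 = 0.341/4 = 0.0853 m.
V = 0.849 * 95 * 0.0853^0.63 * 0.0034^0.54
  = 0.849 * 95 * 0.212001 * 0.046451
  = 0.7943 m/s.
Pipe area A = pi*D^2/4 = pi*0.341^2/4 = 0.0913 m^2.
Q = A * V = 0.0913 * 0.7943 = 0.0725 m^3/s.

0.0725


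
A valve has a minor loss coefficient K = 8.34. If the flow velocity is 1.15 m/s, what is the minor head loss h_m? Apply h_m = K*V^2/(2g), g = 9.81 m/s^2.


Minor loss formula: h_m = K * V^2/(2g).
V^2 = 1.15^2 = 1.3225.
V^2/(2g) = 1.3225 / 19.62 = 0.0674 m.
h_m = 8.34 * 0.0674 = 0.5622 m.

0.5622


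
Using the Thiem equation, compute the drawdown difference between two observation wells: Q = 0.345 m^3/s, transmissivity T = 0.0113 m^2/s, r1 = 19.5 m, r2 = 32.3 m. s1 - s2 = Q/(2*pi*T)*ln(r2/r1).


Thiem equation: s1 - s2 = Q/(2*pi*T) * ln(r2/r1).
ln(r2/r1) = ln(32.3/19.5) = 0.5047.
Q/(2*pi*T) = 0.345 / (2*pi*0.0113) = 0.345 / 0.071 = 4.8592.
s1 - s2 = 4.8592 * 0.5047 = 2.4522 m.

2.4522


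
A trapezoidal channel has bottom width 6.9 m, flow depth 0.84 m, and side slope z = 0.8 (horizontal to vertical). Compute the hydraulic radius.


For a trapezoidal section with side slope z:
A = (b + z*y)*y = (6.9 + 0.8*0.84)*0.84 = 6.36 m^2.
P = b + 2*y*sqrt(1 + z^2) = 6.9 + 2*0.84*sqrt(1 + 0.8^2) = 9.051 m.
R = A/P = 6.36 / 9.051 = 0.7027 m.

0.7027


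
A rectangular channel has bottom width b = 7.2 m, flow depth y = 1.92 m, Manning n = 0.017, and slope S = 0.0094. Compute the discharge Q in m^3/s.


For a rectangular channel, the cross-sectional area A = b * y = 7.2 * 1.92 = 13.82 m^2.
The wetted perimeter P = b + 2y = 7.2 + 2*1.92 = 11.04 m.
Hydraulic radius R = A/P = 13.82/11.04 = 1.2522 m.
Velocity V = (1/n)*R^(2/3)*S^(1/2) = (1/0.017)*1.2522^(2/3)*0.0094^(1/2) = 6.6256 m/s.
Discharge Q = A * V = 13.82 * 6.6256 = 91.592 m^3/s.

91.592


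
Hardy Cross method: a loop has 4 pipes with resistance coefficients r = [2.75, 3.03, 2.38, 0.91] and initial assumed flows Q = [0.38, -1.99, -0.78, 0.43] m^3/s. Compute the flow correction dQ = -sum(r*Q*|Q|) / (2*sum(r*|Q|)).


Numerator terms (r*Q*|Q|): 2.75*0.38*|0.38| = 0.3971; 3.03*-1.99*|-1.99| = -11.9991; 2.38*-0.78*|-0.78| = -1.448; 0.91*0.43*|0.43| = 0.1683.
Sum of numerator = -12.8817.
Denominator terms (r*|Q|): 2.75*|0.38| = 1.045; 3.03*|-1.99| = 6.0297; 2.38*|-0.78| = 1.8564; 0.91*|0.43| = 0.3913.
2 * sum of denominator = 2 * 9.3224 = 18.6448.
dQ = --12.8817 / 18.6448 = 0.6909 m^3/s.

0.6909


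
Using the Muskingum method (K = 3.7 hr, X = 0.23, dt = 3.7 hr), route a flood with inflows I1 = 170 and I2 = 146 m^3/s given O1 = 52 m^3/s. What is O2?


Muskingum coefficients:
denom = 2*K*(1-X) + dt = 2*3.7*(1-0.23) + 3.7 = 9.398.
C0 = (dt - 2*K*X)/denom = (3.7 - 2*3.7*0.23)/9.398 = 0.2126.
C1 = (dt + 2*K*X)/denom = (3.7 + 2*3.7*0.23)/9.398 = 0.5748.
C2 = (2*K*(1-X) - dt)/denom = 0.2126.
O2 = C0*I2 + C1*I1 + C2*O1
   = 0.2126*146 + 0.5748*170 + 0.2126*52
   = 139.81 m^3/s.

139.81


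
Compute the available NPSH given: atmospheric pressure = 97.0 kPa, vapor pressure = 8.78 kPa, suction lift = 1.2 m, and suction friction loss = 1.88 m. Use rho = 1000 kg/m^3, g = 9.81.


NPSHa = p_atm/(rho*g) - z_s - hf_s - p_vap/(rho*g).
p_atm/(rho*g) = 97.0*1000 / (1000*9.81) = 9.888 m.
p_vap/(rho*g) = 8.78*1000 / (1000*9.81) = 0.895 m.
NPSHa = 9.888 - 1.2 - 1.88 - 0.895
      = 5.91 m.

5.91


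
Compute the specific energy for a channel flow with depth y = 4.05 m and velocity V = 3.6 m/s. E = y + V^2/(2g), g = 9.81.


Specific energy E = y + V^2/(2g).
Velocity head = V^2/(2g) = 3.6^2 / (2*9.81) = 12.96 / 19.62 = 0.6606 m.
E = 4.05 + 0.6606 = 4.7106 m.

4.7106


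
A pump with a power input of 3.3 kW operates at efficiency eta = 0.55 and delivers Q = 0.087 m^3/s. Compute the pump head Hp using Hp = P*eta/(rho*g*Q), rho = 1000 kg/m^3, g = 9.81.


Pump head formula: Hp = P * eta / (rho * g * Q).
Numerator: P * eta = 3.3 * 1000 * 0.55 = 1815.0 W.
Denominator: rho * g * Q = 1000 * 9.81 * 0.087 = 853.47.
Hp = 1815.0 / 853.47 = 2.13 m.

2.13


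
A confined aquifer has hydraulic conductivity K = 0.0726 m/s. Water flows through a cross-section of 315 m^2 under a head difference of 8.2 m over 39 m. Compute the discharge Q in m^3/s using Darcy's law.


Darcy's law: Q = K * A * i, where i = dh/L.
Hydraulic gradient i = 8.2 / 39 = 0.210256.
Q = 0.0726 * 315 * 0.210256
  = 4.8084 m^3/s.

4.8084


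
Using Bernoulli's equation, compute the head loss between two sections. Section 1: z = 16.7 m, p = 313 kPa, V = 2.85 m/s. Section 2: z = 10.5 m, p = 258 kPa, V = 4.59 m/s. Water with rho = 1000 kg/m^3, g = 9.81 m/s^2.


Total head at each section: H = z + p/(rho*g) + V^2/(2g).
H1 = 16.7 + 313*1000/(1000*9.81) + 2.85^2/(2*9.81)
   = 16.7 + 31.906 + 0.414
   = 49.02 m.
H2 = 10.5 + 258*1000/(1000*9.81) + 4.59^2/(2*9.81)
   = 10.5 + 26.3 + 1.0738
   = 37.874 m.
h_L = H1 - H2 = 49.02 - 37.874 = 11.147 m.

11.147


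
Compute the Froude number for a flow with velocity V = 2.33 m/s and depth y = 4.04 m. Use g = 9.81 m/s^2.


The Froude number is defined as Fr = V / sqrt(g*y).
g*y = 9.81 * 4.04 = 39.6324.
sqrt(g*y) = sqrt(39.6324) = 6.2954.
Fr = 2.33 / 6.2954 = 0.3701.

0.3701


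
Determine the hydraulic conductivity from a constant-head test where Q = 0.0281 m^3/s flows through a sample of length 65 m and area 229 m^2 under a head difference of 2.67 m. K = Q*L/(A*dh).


From K = Q*L / (A*dh):
Numerator: Q*L = 0.0281 * 65 = 1.8265.
Denominator: A*dh = 229 * 2.67 = 611.43.
K = 1.8265 / 611.43 = 0.002987 m/s.

0.002987


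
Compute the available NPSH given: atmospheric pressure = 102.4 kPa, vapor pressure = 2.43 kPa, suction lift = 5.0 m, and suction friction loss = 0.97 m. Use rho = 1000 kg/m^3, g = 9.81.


NPSHa = p_atm/(rho*g) - z_s - hf_s - p_vap/(rho*g).
p_atm/(rho*g) = 102.4*1000 / (1000*9.81) = 10.438 m.
p_vap/(rho*g) = 2.43*1000 / (1000*9.81) = 0.248 m.
NPSHa = 10.438 - 5.0 - 0.97 - 0.248
      = 4.22 m.

4.22


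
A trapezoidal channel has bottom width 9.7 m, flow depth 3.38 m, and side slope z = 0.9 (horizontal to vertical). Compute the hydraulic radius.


For a trapezoidal section with side slope z:
A = (b + z*y)*y = (9.7 + 0.9*3.38)*3.38 = 43.068 m^2.
P = b + 2*y*sqrt(1 + z^2) = 9.7 + 2*3.38*sqrt(1 + 0.9^2) = 18.795 m.
R = A/P = 43.068 / 18.795 = 2.2915 m.

2.2915


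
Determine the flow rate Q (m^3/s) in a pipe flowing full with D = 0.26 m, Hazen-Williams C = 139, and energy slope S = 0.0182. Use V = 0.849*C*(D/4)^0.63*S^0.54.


For a full circular pipe, R = D/4 = 0.26/4 = 0.065 m.
V = 0.849 * 139 * 0.065^0.63 * 0.0182^0.54
  = 0.849 * 139 * 0.178704 * 0.114931
  = 2.4238 m/s.
Pipe area A = pi*D^2/4 = pi*0.26^2/4 = 0.0531 m^2.
Q = A * V = 0.0531 * 2.4238 = 0.1287 m^3/s.

0.1287


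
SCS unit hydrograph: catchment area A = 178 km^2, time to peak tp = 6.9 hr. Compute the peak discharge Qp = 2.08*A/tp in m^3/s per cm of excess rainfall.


SCS formula: Qp = 2.08 * A / tp.
Qp = 2.08 * 178 / 6.9
   = 370.24 / 6.9
   = 53.66 m^3/s per cm.

53.66


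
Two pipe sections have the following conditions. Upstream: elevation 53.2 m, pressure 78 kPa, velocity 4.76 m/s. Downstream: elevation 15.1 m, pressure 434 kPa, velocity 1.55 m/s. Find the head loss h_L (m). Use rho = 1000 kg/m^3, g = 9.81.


Total head at each section: H = z + p/(rho*g) + V^2/(2g).
H1 = 53.2 + 78*1000/(1000*9.81) + 4.76^2/(2*9.81)
   = 53.2 + 7.951 + 1.1548
   = 62.306 m.
H2 = 15.1 + 434*1000/(1000*9.81) + 1.55^2/(2*9.81)
   = 15.1 + 44.241 + 0.1225
   = 59.463 m.
h_L = H1 - H2 = 62.306 - 59.463 = 2.843 m.

2.843


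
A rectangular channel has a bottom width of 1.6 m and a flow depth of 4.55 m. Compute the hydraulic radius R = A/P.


For a rectangular section:
Flow area A = b * y = 1.6 * 4.55 = 7.28 m^2.
Wetted perimeter P = b + 2y = 1.6 + 2*4.55 = 10.7 m.
Hydraulic radius R = A/P = 7.28 / 10.7 = 0.6804 m.

0.6804


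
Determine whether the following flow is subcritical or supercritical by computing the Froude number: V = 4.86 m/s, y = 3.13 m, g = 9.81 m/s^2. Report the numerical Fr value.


The Froude number is defined as Fr = V / sqrt(g*y).
g*y = 9.81 * 3.13 = 30.7053.
sqrt(g*y) = sqrt(30.7053) = 5.5412.
Fr = 4.86 / 5.5412 = 0.8771.
Since Fr < 1, the flow is subcritical.

0.8771


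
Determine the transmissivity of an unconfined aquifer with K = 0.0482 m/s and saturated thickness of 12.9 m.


Transmissivity is defined as T = K * h.
T = 0.0482 * 12.9
  = 0.6218 m^2/s.

0.6218


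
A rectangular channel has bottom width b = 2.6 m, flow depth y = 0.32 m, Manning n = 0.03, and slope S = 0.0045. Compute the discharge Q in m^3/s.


For a rectangular channel, the cross-sectional area A = b * y = 2.6 * 0.32 = 0.83 m^2.
The wetted perimeter P = b + 2y = 2.6 + 2*0.32 = 3.24 m.
Hydraulic radius R = A/P = 0.83/3.24 = 0.2568 m.
Velocity V = (1/n)*R^(2/3)*S^(1/2) = (1/0.03)*0.2568^(2/3)*0.0045^(1/2) = 0.9034 m/s.
Discharge Q = A * V = 0.83 * 0.9034 = 0.752 m^3/s.

0.752


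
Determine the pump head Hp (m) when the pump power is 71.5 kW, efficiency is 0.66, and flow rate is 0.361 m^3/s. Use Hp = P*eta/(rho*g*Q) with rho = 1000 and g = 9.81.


Pump head formula: Hp = P * eta / (rho * g * Q).
Numerator: P * eta = 71.5 * 1000 * 0.66 = 47190.0 W.
Denominator: rho * g * Q = 1000 * 9.81 * 0.361 = 3541.41.
Hp = 47190.0 / 3541.41 = 13.33 m.

13.33


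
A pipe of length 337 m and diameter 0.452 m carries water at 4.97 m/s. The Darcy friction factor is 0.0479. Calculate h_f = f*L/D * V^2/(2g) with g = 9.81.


Darcy-Weisbach equation: h_f = f * (L/D) * V^2/(2g).
f * L/D = 0.0479 * 337/0.452 = 35.7131.
V^2/(2g) = 4.97^2 / (2*9.81) = 24.7009 / 19.62 = 1.259 m.
h_f = 35.7131 * 1.259 = 44.961 m.

44.961


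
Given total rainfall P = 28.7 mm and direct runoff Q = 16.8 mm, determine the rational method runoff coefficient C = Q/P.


The runoff coefficient C = runoff depth / rainfall depth.
C = 16.8 / 28.7
  = 0.5854.

0.5854


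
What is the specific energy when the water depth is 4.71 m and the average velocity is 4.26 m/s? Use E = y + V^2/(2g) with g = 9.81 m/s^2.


Specific energy E = y + V^2/(2g).
Velocity head = V^2/(2g) = 4.26^2 / (2*9.81) = 18.1476 / 19.62 = 0.925 m.
E = 4.71 + 0.925 = 5.635 m.

5.635


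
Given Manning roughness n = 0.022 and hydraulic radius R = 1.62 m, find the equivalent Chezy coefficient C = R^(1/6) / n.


The Chezy coefficient relates to Manning's n through C = R^(1/6) / n.
R^(1/6) = 1.62^(1/6) = 1.083725.
C = 1.083725 / 0.022 = 49.26 m^(1/2)/s.

49.26


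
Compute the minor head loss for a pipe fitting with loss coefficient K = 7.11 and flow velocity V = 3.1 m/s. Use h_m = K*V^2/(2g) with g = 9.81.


Minor loss formula: h_m = K * V^2/(2g).
V^2 = 3.1^2 = 9.61.
V^2/(2g) = 9.61 / 19.62 = 0.4898 m.
h_m = 7.11 * 0.4898 = 3.4825 m.

3.4825
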